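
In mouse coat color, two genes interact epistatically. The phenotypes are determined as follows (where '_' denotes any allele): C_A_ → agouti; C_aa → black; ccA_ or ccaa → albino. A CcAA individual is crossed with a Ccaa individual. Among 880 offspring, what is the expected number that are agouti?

Cross: CcAA × Ccaa — consider each gene separately:
C gene: Cc × Cc → 1 CC, 2 Cc, 1 cc → 3 C_ : 1 cc (out of 4)
A gene: AA × aa → 4 Aa → 4 A_ (out of 4)
Genotype classes (out of 4 × 4 = 16): C_A_ = 3×4 = 12; ccA_ = 1×4 = 4
Apply the phenotype rules: C_A_ (12) → agouti; ccA_ (4) → albino
Phenotype counts (out of 16): 12 agouti, 4 albino
agouti: 12 out of 16 → fraction 3/4
Expected count = 3/4 × 880 = 660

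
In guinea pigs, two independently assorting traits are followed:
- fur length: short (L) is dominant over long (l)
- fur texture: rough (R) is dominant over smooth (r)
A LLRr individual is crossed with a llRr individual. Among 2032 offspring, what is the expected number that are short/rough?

Dihybrid cross LLRr × llRr — consider each gene separately:
fur length: LL × ll → 4 Ll → 4 L_ (out of 4)
fur texture: Rr × Rr → 1 RR, 2 Rr, 1 rr → 3 R_ : 1 rr (out of 4)
Combine (counts out of 4 × 4 = 16): short/rough (L_R_) = 4×3 = 12; short/smooth (L_rr) = 4×1 = 4
Phenotype counts (out of 16): 12 short/rough, 4 short/smooth
short/rough: 12 out of 16 → fraction 3/4
Expected count = 3/4 × 2032 = 1524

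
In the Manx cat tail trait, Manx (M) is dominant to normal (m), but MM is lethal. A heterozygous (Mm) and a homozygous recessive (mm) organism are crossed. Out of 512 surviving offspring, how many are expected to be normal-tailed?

Cross: Mm × mm
Punnett square offspring (before lethality): 2 Mm, 2 mm
No MM offspring are produced in this cross.
normal-tailed: 2 out of 4 → fraction 1/2
Expected count = 1/2 × 512 = 256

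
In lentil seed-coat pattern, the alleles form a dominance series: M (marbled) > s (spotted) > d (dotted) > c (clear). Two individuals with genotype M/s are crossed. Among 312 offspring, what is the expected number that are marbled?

Cross: M/s × M/s
Allele dominance: M > s > d > c
Offspring genotypes: 1 M/M, 2 M/s, 1 s/s
Phenotype counts: 3 marbled, 1 spotted
marbled: 3 out of 4 → fraction 3/4
Expected count = 3/4 × 312 = 234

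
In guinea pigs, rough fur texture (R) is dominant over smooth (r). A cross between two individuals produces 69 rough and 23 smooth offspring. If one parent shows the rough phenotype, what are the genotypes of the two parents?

Observed offspring: 69 rough, 23 smooth
The observed ratio simplifies to 3:1. Smooth (rr) offspring appear, so each parent must contribute one r allele. The parent stated to show rough carries R, so it is Rr. The other parent is then either Rr or rr: Rr × rr would give a 1:1 split, whereas Rr × Rr gives 3:1 — matching the data. So both parents are heterozygous (Rr × Rr).
Parent genotypes: Rr × Rr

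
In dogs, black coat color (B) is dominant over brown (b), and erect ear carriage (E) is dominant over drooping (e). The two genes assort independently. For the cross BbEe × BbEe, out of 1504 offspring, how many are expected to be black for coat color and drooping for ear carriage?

Dihybrid cross BbEe × BbEe — consider each gene separately:
coat color: Bb × Bb → 1 BB, 2 Bb, 1 bb → 3 B_ : 1 bb (out of 4)
ear carriage: Ee × Ee → 1 EE, 2 Ee, 1 ee → 3 E_ : 1 ee (out of 4)
Looking for: black (B_) and drooping (ee)
P(black) = 3/4, P(drooping) = 1/4
P(both) = 3/4 × 1/4 = 3/16
Expected count = 3/16 × 1504 = 282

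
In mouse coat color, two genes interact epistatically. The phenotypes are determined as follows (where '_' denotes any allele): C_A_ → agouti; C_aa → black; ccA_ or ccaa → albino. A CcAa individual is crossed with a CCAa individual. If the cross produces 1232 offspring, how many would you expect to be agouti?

Cross: CcAa × CCAa — consider each gene separately:
C gene: Cc × CC → 2 CC, 2 Cc → 4 C_ (out of 4)
A gene: Aa × Aa → 1 AA, 2 Aa, 1 aa → 3 A_ : 1 aa (out of 4)
Genotype classes (out of 4 × 4 = 16): C_A_ = 4×3 = 12; C_aa = 4×1 = 4
Apply the phenotype rules: C_A_ (12) → agouti; C_aa (4) → black
Phenotype counts (out of 16): 12 agouti, 4 black
agouti: 12 out of 16 → fraction 3/4
Expected count = 3/4 × 1232 = 924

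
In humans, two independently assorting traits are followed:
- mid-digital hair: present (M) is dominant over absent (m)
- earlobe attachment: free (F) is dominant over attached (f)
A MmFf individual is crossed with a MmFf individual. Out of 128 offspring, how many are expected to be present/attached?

Dihybrid cross MmFf × MmFf — consider each gene separately:
mid-digital hair: Mm × Mm → 1 MM, 2 Mm, 1 mm → 3 M_ : 1 mm (out of 4)
earlobe attachment: Ff × Ff → 1 FF, 2 Ff, 1 ff → 3 F_ : 1 ff (out of 4)
Combine (counts out of 4 × 4 = 16): present/free (M_F_) = 3×3 = 9; present/attached (M_ff) = 3×1 = 3; absent/free (mmF_) = 1×3 = 3; absent/attached (mmff) = 1×1 = 1
Phenotype counts (out of 16): 9 present/free, 3 present/attached, 3 absent/free, 1 absent/attached
present/attached: 3 out of 16 → fraction 3/16
Expected count = 3/16 × 128 = 24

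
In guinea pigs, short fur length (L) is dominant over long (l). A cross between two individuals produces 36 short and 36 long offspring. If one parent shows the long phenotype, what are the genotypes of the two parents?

Observed offspring: 36 short, 36 long
The observed ratio simplifies to 1:1. One parent shows long, so its genotype must be ll. A 1:1 offspring split requires the other parent to be heterozygous (Ll).
Parent genotypes: ll × Ll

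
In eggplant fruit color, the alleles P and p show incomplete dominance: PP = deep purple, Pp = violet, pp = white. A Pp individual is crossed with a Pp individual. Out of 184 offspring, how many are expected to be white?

Punnett square for Pp × Pp:
Offspring genotypes: 1 PP, 2 Pp, 1 pp
Phenotype counts: 1 deep purple, 2 violet, 1 white
white: 1 out of 4 → fraction 1/4
Expected count = 1/4 × 184 = 46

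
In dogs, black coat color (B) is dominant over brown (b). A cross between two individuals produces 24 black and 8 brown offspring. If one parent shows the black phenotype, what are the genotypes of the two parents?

Observed offspring: 24 black, 8 brown
The observed ratio simplifies to 3:1. Brown (bb) offspring appear, so each parent must contribute one b allele. The parent stated to show black carries B, so it is Bb. The other parent is then either Bb or bb: Bb × bb would give a 1:1 split, whereas Bb × Bb gives 3:1 — matching the data. So both parents are heterozygous (Bb × Bb).
Parent genotypes: Bb × Bb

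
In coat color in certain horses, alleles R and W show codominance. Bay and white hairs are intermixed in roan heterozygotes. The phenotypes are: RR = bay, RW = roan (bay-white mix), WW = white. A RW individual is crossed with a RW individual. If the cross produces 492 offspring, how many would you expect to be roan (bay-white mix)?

Punnett square for RW × RW:
Offspring genotypes: 1 RR, 2 RW, 1 WW
Phenotype counts: 1 bay, 2 roan (bay-white mix), 1 white
roan (bay-white mix): 2 out of 4 → fraction 1/2
Expected count = 1/2 × 492 = 246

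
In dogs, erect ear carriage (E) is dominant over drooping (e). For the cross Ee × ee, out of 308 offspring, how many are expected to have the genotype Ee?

Punnett square for Ee × ee:
Offspring genotypes: 2 Ee, 2 ee
Total offspring: 4
Count with target: 2
Probability: 2/4 = 1/2
Expected count = 1/2 × 308 = 154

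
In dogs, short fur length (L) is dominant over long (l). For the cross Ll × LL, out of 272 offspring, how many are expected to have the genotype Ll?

Punnett square for Ll × LL:
Offspring genotypes: 2 LL, 2 Ll
Total offspring: 4
Count with target: 2
Probability: 2/4 = 1/2
Expected count = 1/2 × 272 = 136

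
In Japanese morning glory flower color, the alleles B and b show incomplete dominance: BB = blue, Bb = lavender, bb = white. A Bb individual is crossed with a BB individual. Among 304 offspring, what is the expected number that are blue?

Punnett square for Bb × BB:
Offspring genotypes: 2 BB, 2 Bb
Phenotype counts: 2 blue, 2 lavender
blue: 2 out of 4 → fraction 1/2
Expected count = 1/2 × 304 = 152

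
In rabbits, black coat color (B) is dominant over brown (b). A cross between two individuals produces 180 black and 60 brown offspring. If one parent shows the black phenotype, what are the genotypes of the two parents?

Observed offspring: 180 black, 60 brown
The observed ratio simplifies to 3:1. Brown (bb) offspring appear, so each parent must contribute one b allele. The parent stated to show black carries B, so it is Bb. The other parent is then either Bb or bb: Bb × bb would give a 1:1 split, whereas Bb × Bb gives 3:1 — matching the data. So both parents are heterozygous (Bb × Bb).
Parent genotypes: Bb × Bb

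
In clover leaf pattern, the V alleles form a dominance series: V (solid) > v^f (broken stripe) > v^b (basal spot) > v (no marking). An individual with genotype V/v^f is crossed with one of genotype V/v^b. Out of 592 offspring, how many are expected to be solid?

Cross: V/v^f × V/v^b
Allele dominance: V > v^f > v^b > v
Offspring genotypes: 1 V/V, 1 V/v^b, 1 V/v^f, 1 v^f/v^b
Phenotype counts: 3 solid, 1 broken stripe
solid: 3 out of 4 → fraction 3/4
Expected count = 3/4 × 592 = 444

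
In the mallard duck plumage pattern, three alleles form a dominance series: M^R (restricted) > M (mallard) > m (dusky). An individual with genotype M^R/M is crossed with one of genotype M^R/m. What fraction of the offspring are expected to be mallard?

Cross: M^R/M × M^R/m
Allele dominance: M^R > M > m
Offspring genotypes: 1 M^R/M^R, 1 M^R/m, 1 M^R/M, 1 M/m
Phenotype counts: 3 restricted, 1 mallard
mallard: 1 out of 4
Probability: 1/4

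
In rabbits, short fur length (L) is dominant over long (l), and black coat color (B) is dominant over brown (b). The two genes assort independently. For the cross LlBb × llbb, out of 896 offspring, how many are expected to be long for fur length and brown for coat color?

Dihybrid cross LlBb × llbb — consider each gene separately:
fur length: Ll × ll → 2 Ll, 2 ll → 2 L_ : 2 ll (out of 4)
coat color: Bb × bb → 2 Bb, 2 bb → 2 B_ : 2 bb (out of 4)
Looking for: long (ll) and brown (bb)
P(long) = 2/4, P(brown) = 2/4
P(both) = 2/4 × 2/4 = 4/16 = 1/4
Expected count = 1/4 × 896 = 224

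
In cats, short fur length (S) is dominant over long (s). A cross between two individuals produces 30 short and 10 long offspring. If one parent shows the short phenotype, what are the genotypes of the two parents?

Observed offspring: 30 short, 10 long
The observed ratio simplifies to 3:1. Long (ss) offspring appear, so each parent must contribute one s allele. The parent stated to show short carries S, so it is Ss. The other parent is then either Ss or ss: Ss × ss would give a 1:1 split, whereas Ss × Ss gives 3:1 — matching the data. So both parents are heterozygous (Ss × Ss).
Parent genotypes: Ss × Ss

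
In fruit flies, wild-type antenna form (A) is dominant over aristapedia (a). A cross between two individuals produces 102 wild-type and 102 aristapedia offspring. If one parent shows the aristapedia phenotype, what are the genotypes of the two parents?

Observed offspring: 102 wild-type, 102 aristapedia
The observed ratio simplifies to 1:1. One parent shows aristapedia, so its genotype must be aa. A 1:1 offspring split requires the other parent to be heterozygous (Aa).
Parent genotypes: aa × Aa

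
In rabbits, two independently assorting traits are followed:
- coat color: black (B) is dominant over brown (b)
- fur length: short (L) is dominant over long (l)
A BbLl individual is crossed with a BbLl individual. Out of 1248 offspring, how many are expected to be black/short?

Dihybrid cross BbLl × BbLl — consider each gene separately:
coat color: Bb × Bb → 1 BB, 2 Bb, 1 bb → 3 B_ : 1 bb (out of 4)
fur length: Ll × Ll → 1 LL, 2 Ll, 1 ll → 3 L_ : 1 ll (out of 4)
Combine (counts out of 4 × 4 = 16): black/short (B_L_) = 3×3 = 9; black/long (B_ll) = 3×1 = 3; brown/short (bbL_) = 1×3 = 3; brown/long (bbll) = 1×1 = 1
Phenotype counts (out of 16): 9 black/short, 3 black/long, 3 brown/short, 1 brown/long
black/short: 9 out of 16 → fraction 9/16
Expected count = 9/16 × 1248 = 702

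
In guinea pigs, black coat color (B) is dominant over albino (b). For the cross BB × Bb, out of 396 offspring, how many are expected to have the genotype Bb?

Punnett square for BB × Bb:
Offspring genotypes: 2 BB, 2 Bb
Total offspring: 4
Count with target: 2
Probability: 2/4 = 1/2
Expected count = 1/2 × 396 = 198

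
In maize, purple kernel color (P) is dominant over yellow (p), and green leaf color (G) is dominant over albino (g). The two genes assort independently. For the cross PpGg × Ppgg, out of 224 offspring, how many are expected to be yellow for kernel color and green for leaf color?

Dihybrid cross PpGg × Ppgg — consider each gene separately:
kernel color: Pp × Pp → 1 PP, 2 Pp, 1 pp → 3 P_ : 1 pp (out of 4)
leaf color: Gg × gg → 2 Gg, 2 gg → 2 G_ : 2 gg (out of 4)
Looking for: yellow (pp) and green (G_)
P(yellow) = 1/4, P(green) = 2/4
P(both) = 1/4 × 2/4 = 2/16 = 1/8
Expected count = 1/8 × 224 = 28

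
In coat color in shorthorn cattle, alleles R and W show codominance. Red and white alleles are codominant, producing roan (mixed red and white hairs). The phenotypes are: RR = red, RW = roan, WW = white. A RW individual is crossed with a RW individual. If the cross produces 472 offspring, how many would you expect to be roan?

Punnett square for RW × RW:
Offspring genotypes: 1 RR, 2 RW, 1 WW
Phenotype counts: 1 red, 2 roan, 1 white
roan: 2 out of 4 → fraction 1/2
Expected count = 1/2 × 472 = 236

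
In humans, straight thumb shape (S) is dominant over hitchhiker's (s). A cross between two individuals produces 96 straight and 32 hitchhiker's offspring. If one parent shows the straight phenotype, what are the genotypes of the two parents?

Observed offspring: 96 straight, 32 hitchhiker's
The observed ratio simplifies to 3:1. Hitchhiker's (ss) offspring appear, so each parent must contribute one s allele. The parent stated to show straight carries S, so it is Ss. The other parent is then either Ss or ss: Ss × ss would give a 1:1 split, whereas Ss × Ss gives 3:1 — matching the data. So both parents are heterozygous (Ss × Ss).
Parent genotypes: Ss × Ss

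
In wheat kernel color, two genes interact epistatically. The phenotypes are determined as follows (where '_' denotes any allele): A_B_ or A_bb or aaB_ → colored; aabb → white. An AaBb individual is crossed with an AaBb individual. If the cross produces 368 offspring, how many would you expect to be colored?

Cross: AaBb × AaBb — consider each gene separately:
A gene: Aa × Aa → 1 AA, 2 Aa, 1 aa → 3 A_ : 1 aa (out of 4)
B gene: Bb × Bb → 1 BB, 2 Bb, 1 bb → 3 B_ : 1 bb (out of 4)
Genotype classes (out of 4 × 4 = 16): A_B_ = 3×3 = 9; A_bb = 3×1 = 3; aaB_ = 1×3 = 3; aabb = 1×1 = 1
Apply the phenotype rules: A_B_ (9) + A_bb (3) + aaB_ (3) → colored; aabb (1) → white
Phenotype counts (out of 16): 15 colored, 1 white
colored: 15 out of 16 → fraction 15/16
Expected count = 15/16 × 368 = 345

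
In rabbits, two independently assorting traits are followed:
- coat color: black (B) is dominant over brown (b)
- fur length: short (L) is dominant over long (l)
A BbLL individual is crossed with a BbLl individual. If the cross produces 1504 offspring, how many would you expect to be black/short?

Dihybrid cross BbLL × BbLl — consider each gene separately:
coat color: Bb × Bb → 1 BB, 2 Bb, 1 bb → 3 B_ : 1 bb (out of 4)
fur length: LL × Ll → 2 LL, 2 Ll → 4 L_ (out of 4)
Combine (counts out of 4 × 4 = 16): black/short (B_L_) = 3×4 = 12; brown/short (bbL_) = 1×4 = 4
Phenotype counts (out of 16): 12 black/short, 4 brown/short
black/short: 12 out of 16 → fraction 3/4
Expected count = 3/4 × 1504 = 1128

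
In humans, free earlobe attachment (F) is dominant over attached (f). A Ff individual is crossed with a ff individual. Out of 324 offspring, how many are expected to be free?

Punnett square for Ff × ff:
Offspring genotypes: 2 Ff, 2 ff
free: 2, attached: 2
free: 2 out of 4 → fraction 1/2
Expected count = 1/2 × 324 = 162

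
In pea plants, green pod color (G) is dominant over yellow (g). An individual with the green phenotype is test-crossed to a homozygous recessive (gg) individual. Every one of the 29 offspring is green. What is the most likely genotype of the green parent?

Test cross: ? × gg
All offspring are green.
If the unknown parent were heterozygous (Gg), about half of 29 offspring would be yellow; none are. The unknown parent is most likely homozygous dominant (GG).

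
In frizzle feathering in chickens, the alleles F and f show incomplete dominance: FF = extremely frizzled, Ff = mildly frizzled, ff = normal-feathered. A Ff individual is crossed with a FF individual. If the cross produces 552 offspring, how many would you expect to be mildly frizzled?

Punnett square for Ff × FF:
Offspring genotypes: 2 FF, 2 Ff
Phenotype counts: 2 extremely frizzled, 2 mildly frizzled
mildly frizzled: 2 out of 4 → fraction 1/2
Expected count = 1/2 × 552 = 276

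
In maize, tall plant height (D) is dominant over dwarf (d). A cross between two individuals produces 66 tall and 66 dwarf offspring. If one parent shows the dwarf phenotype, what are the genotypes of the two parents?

Observed offspring: 66 tall, 66 dwarf
The observed ratio simplifies to 1:1. One parent shows dwarf, so its genotype must be dd. A 1:1 offspring split requires the other parent to be heterozygous (Dd).
Parent genotypes: dd × Dd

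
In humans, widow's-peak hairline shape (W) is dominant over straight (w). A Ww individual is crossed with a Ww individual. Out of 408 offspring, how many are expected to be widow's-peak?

Punnett square for Ww × Ww:
Offspring genotypes: 1 WW, 2 Ww, 1 ww
widow's-peak: 3, straight: 1
widow's-peak: 3 out of 4 → fraction 3/4
Expected count = 3/4 × 408 = 306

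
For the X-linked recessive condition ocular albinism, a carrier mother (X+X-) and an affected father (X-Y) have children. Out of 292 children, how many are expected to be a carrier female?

Cross: X+X- × X-Y
Offspring: 1 X+X-, 1 X+Y, 1 X-X-, 1 X-Y
Probability of a carrier female: 1/4
Expected count = 1/4 × 292 = 73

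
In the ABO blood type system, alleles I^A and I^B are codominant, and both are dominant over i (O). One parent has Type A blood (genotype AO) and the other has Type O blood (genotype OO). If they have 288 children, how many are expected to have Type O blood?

Cross: AO × OO
Possible offspring genotypes: 2 AO, 2 OO
Blood type counts: 2 Type A, 2 Type O
Probability of Type O: 2/4 = 1/2
Expected count = 1/2 × 288 = 144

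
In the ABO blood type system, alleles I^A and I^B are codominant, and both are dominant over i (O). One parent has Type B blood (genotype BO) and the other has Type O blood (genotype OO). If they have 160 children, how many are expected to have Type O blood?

Cross: BO × OO
Possible offspring genotypes: 2 BO, 2 OO
Blood type counts: 2 Type B, 2 Type O
Probability of Type O: 2/4 = 1/2
Expected count = 1/2 × 160 = 80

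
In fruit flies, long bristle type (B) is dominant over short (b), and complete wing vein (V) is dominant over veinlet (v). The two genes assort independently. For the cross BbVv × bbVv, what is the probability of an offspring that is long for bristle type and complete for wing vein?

Dihybrid cross BbVv × bbVv — consider each gene separately:
bristle type: Bb × bb → 2 Bb, 2 bb → 2 B_ : 2 bb (out of 4)
wing vein: Vv × Vv → 1 VV, 2 Vv, 1 vv → 3 V_ : 1 vv (out of 4)
Looking for: long (B_) and complete (V_)
P(long) = 2/4, P(complete) = 3/4
P(both) = 2/4 × 3/4 = 6/16 = 3/8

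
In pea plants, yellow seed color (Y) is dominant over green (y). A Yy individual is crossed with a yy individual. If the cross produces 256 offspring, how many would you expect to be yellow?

Punnett square for Yy × yy:
Offspring genotypes: 2 Yy, 2 yy
yellow: 2, green: 2
yellow: 2 out of 4 → fraction 1/2
Expected count = 1/2 × 256 = 128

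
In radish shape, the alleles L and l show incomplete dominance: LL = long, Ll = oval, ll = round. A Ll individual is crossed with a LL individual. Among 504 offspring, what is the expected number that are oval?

Punnett square for Ll × LL:
Offspring genotypes: 2 LL, 2 Ll
Phenotype counts: 2 long, 2 oval
oval: 2 out of 4 → fraction 1/2
Expected count = 1/2 × 504 = 252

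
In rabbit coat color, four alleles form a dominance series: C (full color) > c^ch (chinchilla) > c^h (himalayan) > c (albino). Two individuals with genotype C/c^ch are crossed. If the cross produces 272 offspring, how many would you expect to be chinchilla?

Cross: C/c^ch × C/c^ch
Allele dominance: C > c^ch > c^h > c
Offspring genotypes: 1 C/C, 2 C/c^ch, 1 c^ch/c^ch
Phenotype counts: 3 full color, 1 chinchilla
chinchilla: 1 out of 4 → fraction 1/4
Expected count = 1/4 × 272 = 68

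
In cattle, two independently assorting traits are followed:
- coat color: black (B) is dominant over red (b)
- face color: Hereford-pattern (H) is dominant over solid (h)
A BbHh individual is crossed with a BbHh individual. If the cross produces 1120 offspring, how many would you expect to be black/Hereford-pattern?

Dihybrid cross BbHh × BbHh — consider each gene separately:
coat color: Bb × Bb → 1 BB, 2 Bb, 1 bb → 3 B_ : 1 bb (out of 4)
face color: Hh × Hh → 1 HH, 2 Hh, 1 hh → 3 H_ : 1 hh (out of 4)
Combine (counts out of 4 × 4 = 16): black/Hereford-pattern (B_H_) = 3×3 = 9; black/solid (B_hh) = 3×1 = 3; red/Hereford-pattern (bbH_) = 1×3 = 3; red/solid (bbhh) = 1×1 = 1
Phenotype counts (out of 16): 9 black/Hereford-pattern, 3 black/solid, 3 red/Hereford-pattern, 1 red/solid
black/Hereford-pattern: 9 out of 16 → fraction 9/16
Expected count = 9/16 × 1120 = 630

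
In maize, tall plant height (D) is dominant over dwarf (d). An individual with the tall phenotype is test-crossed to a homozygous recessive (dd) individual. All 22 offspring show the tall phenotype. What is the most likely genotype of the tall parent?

Test cross: ? × dd
All offspring are tall.
If the unknown parent were heterozygous (Dd), about half of 22 offspring would be dwarf; none are. The unknown parent is most likely homozygous dominant (DD).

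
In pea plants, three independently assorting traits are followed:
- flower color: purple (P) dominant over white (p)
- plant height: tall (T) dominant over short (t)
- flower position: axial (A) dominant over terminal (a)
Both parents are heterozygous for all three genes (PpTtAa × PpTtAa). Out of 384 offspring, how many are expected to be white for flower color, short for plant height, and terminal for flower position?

Trihybrid cross: PpTtAa × PpTtAa
Each trait segregates independently with a 3:1 phenotypic ratio, so each gene contributes 3/4 (dominant) or 1/4 (recessive).
Target: white (flower color), short (plant height), terminal (flower position)
Probability = product of independent per-trait probabilities
= 1/4 × 1/4 × 1/4 = 1/64
Expected count = 1/64 × 384 = 6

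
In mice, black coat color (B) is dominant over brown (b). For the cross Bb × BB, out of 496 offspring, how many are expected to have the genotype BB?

Punnett square for Bb × BB:
Offspring genotypes: 2 BB, 2 Bb
Total offspring: 4
Count with target: 2
Probability: 2/4 = 1/2
Expected count = 1/2 × 496 = 248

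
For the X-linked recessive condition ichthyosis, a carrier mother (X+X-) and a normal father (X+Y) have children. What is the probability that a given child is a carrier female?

Cross: X+X- × X+Y
Offspring: 1 X+X+, 1 X+Y, 1 X+X-, 1 X-Y
Probability of a carrier female: 1/4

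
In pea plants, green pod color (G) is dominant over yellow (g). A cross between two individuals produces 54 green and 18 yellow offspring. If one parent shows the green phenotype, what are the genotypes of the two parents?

Observed offspring: 54 green, 18 yellow
The observed ratio simplifies to 3:1. Yellow (gg) offspring appear, so each parent must contribute one g allele. The parent stated to show green carries G, so it is Gg. The other parent is then either Gg or gg: Gg × gg would give a 1:1 split, whereas Gg × Gg gives 3:1 — matching the data. So both parents are heterozygous (Gg × Gg).
Parent genotypes: Gg × Gg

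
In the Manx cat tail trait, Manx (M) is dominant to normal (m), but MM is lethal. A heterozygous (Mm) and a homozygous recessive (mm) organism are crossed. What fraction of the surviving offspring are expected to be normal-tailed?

Cross: Mm × mm
Punnett square offspring (before lethality): 2 Mm, 2 mm
No MM offspring are produced in this cross.
normal-tailed: 2 out of 4
Probability: 2/4 = 1/2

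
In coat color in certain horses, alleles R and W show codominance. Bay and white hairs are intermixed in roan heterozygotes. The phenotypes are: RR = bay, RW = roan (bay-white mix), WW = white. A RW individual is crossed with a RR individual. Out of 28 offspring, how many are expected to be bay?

Punnett square for RW × RR:
Offspring genotypes: 2 RR, 2 RW
Phenotype counts: 2 bay, 2 roan (bay-white mix)
bay: 2 out of 4 → fraction 1/2
Expected count = 1/2 × 28 = 14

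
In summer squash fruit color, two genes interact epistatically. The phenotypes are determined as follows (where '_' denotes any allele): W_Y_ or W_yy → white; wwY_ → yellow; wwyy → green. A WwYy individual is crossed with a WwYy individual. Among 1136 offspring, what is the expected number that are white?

Cross: WwYy × WwYy — consider each gene separately:
W gene: Ww × Ww → 1 WW, 2 Ww, 1 ww → 3 W_ : 1 ww (out of 4)
Y gene: Yy × Yy → 1 YY, 2 Yy, 1 yy → 3 Y_ : 1 yy (out of 4)
Genotype classes (out of 4 × 4 = 16): W_Y_ = 3×3 = 9; W_yy = 3×1 = 3; wwY_ = 1×3 = 3; wwyy = 1×1 = 1
Apply the phenotype rules: W_Y_ (9) + W_yy (3) → white; wwY_ (3) → yellow; wwyy (1) → green
Phenotype counts (out of 16): 12 white, 3 yellow, 1 green
white: 12 out of 16 → fraction 3/4
Expected count = 3/4 × 1136 = 852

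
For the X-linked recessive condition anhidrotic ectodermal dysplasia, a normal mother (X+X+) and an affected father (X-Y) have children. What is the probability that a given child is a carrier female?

Cross: X+X+ × X-Y
Offspring: 2 X+X-, 2 X+Y
Probability of a carrier female: 2/4 = 1/2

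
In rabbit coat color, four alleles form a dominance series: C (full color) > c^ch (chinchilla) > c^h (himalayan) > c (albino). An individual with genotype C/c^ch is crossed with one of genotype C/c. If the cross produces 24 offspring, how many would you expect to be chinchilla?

Cross: C/c^ch × C/c
Allele dominance: C > c^ch > c^h > c
Offspring genotypes: 1 C/C, 1 C/c, 1 C/c^ch, 1 c^ch/c
Phenotype counts: 3 full color, 1 chinchilla
chinchilla: 1 out of 4 → fraction 1/4
Expected count = 1/4 × 24 = 6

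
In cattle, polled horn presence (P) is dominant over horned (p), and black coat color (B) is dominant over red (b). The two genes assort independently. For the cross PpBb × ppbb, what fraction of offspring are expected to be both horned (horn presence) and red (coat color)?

Dihybrid cross PpBb × ppbb — consider each gene separately:
horn presence: Pp × pp → 2 Pp, 2 pp → 2 P_ : 2 pp (out of 4)
coat color: Bb × bb → 2 Bb, 2 bb → 2 B_ : 2 bb (out of 4)
Looking for: horned (pp) and red (bb)
P(horned) = 2/4, P(red) = 2/4
P(both) = 2/4 × 2/4 = 4/16 = 1/4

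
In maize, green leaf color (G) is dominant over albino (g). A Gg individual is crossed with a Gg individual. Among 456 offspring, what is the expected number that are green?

Punnett square for Gg × Gg:
Offspring genotypes: 1 GG, 2 Gg, 1 gg
green: 3, albino: 1
green: 3 out of 4 → fraction 3/4
Expected count = 3/4 × 456 = 342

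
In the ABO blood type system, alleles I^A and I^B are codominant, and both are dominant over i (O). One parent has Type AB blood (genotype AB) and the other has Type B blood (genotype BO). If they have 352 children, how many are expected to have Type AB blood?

Cross: AB × BO
Possible offspring genotypes: 1 AB, 1 AO, 1 BB, 1 BO
Blood type counts: 1 Type AB, 1 Type A, 2 Type B
Probability of Type AB: 1/4
Expected count = 1/4 × 352 = 88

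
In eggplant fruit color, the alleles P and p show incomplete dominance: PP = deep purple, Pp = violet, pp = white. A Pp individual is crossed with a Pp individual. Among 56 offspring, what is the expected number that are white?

Punnett square for Pp × Pp:
Offspring genotypes: 1 PP, 2 Pp, 1 pp
Phenotype counts: 1 deep purple, 2 violet, 1 white
white: 1 out of 4 → fraction 1/4
Expected count = 1/4 × 56 = 14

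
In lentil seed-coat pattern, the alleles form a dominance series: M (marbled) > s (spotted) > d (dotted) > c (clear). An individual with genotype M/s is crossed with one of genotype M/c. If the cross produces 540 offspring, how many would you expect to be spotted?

Cross: M/s × M/c
Allele dominance: M > s > d > c
Offspring genotypes: 1 M/M, 1 M/c, 1 M/s, 1 s/c
Phenotype counts: 3 marbled, 1 spotted
spotted: 1 out of 4 → fraction 1/4
Expected count = 1/4 × 540 = 135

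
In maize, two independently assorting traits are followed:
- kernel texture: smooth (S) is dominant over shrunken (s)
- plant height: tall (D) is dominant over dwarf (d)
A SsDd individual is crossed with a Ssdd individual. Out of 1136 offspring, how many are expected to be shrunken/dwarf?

Dihybrid cross SsDd × Ssdd — consider each gene separately:
kernel texture: Ss × Ss → 1 SS, 2 Ss, 1 ss → 3 S_ : 1 ss (out of 4)
plant height: Dd × dd → 2 Dd, 2 dd → 2 D_ : 2 dd (out of 4)
Combine (counts out of 4 × 4 = 16): smooth/tall (S_D_) = 3×2 = 6; smooth/dwarf (S_dd) = 3×2 = 6; shrunken/tall (ssD_) = 1×2 = 2; shrunken/dwarf (ssdd) = 1×2 = 2
Phenotype counts (out of 16): 6 smooth/tall, 6 smooth/dwarf, 2 shrunken/tall, 2 shrunken/dwarf
shrunken/dwarf: 2 out of 16 → fraction 1/8
Expected count = 1/8 × 1136 = 142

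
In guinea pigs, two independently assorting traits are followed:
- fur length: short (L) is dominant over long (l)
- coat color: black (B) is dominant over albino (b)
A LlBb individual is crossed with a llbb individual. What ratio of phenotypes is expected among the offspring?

Dihybrid cross LlBb × llbb — consider each gene separately:
fur length: Ll × ll → 2 Ll, 2 ll → 2 L_ : 2 ll (out of 4)
coat color: Bb × bb → 2 Bb, 2 bb → 2 B_ : 2 bb (out of 4)
Combine (counts out of 4 × 4 = 16): short/black (L_B_) = 2×2 = 4; short/albino (L_bb) = 2×2 = 4; long/black (llB_) = 2×2 = 4; long/albino (llbb) = 2×2 = 4
Phenotype counts (out of 16): 4 short/black, 4 short/albino, 4 long/black, 4 long/albino
Ratio: 1 short/black : 1 short/albino : 1 long/black : 1 long/albino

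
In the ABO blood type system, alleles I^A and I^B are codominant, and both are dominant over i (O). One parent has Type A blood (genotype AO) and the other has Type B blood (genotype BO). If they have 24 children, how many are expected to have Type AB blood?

Cross: AO × BO
Possible offspring genotypes: 1 AB, 1 AO, 1 BO, 1 OO
Blood type counts: 1 Type AB, 1 Type A, 1 Type B, 1 Type O
Probability of Type AB: 1/4
Expected count = 1/4 × 24 = 6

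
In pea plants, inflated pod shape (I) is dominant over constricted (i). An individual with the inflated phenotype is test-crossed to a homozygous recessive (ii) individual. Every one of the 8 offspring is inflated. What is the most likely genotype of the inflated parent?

Test cross: ? × ii
All offspring are inflated.
If the unknown parent were heterozygous (Ii), about half of 8 offspring would be constricted; none are. The unknown parent is most likely homozygous dominant (II).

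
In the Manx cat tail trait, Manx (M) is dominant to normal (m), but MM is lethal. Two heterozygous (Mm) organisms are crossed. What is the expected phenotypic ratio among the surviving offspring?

Cross: Mm × Mm
Punnett square offspring (before lethality): 1 MM, 2 Mm, 1 mm
The MM genotype is lethal (embryos die); surviving offspring: 2 Mm, 1 mm
Ratio: 2 Manx (tailless) : 1 normal-tailed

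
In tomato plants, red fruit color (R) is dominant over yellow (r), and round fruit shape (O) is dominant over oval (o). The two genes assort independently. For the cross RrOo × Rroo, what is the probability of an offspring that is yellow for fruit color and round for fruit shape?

Dihybrid cross RrOo × Rroo — consider each gene separately:
fruit color: Rr × Rr → 1 RR, 2 Rr, 1 rr → 3 R_ : 1 rr (out of 4)
fruit shape: Oo × oo → 2 Oo, 2 oo → 2 O_ : 2 oo (out of 4)
Looking for: yellow (rr) and round (O_)
P(yellow) = 1/4, P(round) = 2/4
P(both) = 1/4 × 2/4 = 2/16 = 1/8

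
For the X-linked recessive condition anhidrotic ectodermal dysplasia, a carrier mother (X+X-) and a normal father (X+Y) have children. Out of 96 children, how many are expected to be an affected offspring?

Cross: X+X- × X+Y
Offspring: 1 X+X+, 1 X+Y, 1 X+X-, 1 X-Y
Probability of an affected offspring: 1/4
Expected count = 1/4 × 96 = 24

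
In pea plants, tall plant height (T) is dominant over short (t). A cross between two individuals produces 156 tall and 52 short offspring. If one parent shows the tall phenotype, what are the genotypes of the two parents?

Observed offspring: 156 tall, 52 short
The observed ratio simplifies to 3:1. Short (tt) offspring appear, so each parent must contribute one t allele. The parent stated to show tall carries T, so it is Tt. The other parent is then either Tt or tt: Tt × tt would give a 1:1 split, whereas Tt × Tt gives 3:1 — matching the data. So both parents are heterozygous (Tt × Tt).
Parent genotypes: Tt × Tt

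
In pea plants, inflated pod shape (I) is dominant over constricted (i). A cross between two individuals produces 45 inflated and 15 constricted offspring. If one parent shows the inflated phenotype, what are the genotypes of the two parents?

Observed offspring: 45 inflated, 15 constricted
The observed ratio simplifies to 3:1. Constricted (ii) offspring appear, so each parent must contribute one i allele. The parent stated to show inflated carries I, so it is Ii. The other parent is then either Ii or ii: Ii × ii would give a 1:1 split, whereas Ii × Ii gives 3:1 — matching the data. So both parents are heterozygous (Ii × Ii).
Parent genotypes: Ii × Ii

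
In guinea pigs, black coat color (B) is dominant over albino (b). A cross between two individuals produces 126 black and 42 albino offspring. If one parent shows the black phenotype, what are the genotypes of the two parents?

Observed offspring: 126 black, 42 albino
The observed ratio simplifies to 3:1. Albino (bb) offspring appear, so each parent must contribute one b allele. The parent stated to show black carries B, so it is Bb. The other parent is then either Bb or bb: Bb × bb would give a 1:1 split, whereas Bb × Bb gives 3:1 — matching the data. So both parents are heterozygous (Bb × Bb).
Parent genotypes: Bb × Bb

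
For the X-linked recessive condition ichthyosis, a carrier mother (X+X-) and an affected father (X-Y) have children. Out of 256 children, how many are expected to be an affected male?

Cross: X+X- × X-Y
Offspring: 1 X+X-, 1 X+Y, 1 X-X-, 1 X-Y
Probability of an affected male: 1/4
Expected count = 1/4 × 256 = 64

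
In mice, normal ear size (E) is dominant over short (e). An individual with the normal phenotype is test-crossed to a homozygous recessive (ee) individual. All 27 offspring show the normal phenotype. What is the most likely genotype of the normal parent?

Test cross: ? × ee
All offspring are normal.
If the unknown parent were heterozygous (Ee), about half of 27 offspring would be short; none are. The unknown parent is most likely homozygous dominant (EE).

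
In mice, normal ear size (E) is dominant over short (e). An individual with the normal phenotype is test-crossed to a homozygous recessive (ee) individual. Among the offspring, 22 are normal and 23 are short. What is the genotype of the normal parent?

Test cross: ? × ee
Offspring: 22 normal, 23 short — approximately 1:1.
A 1:1 ratio in a test cross indicates the unknown parent is heterozygous (Ee).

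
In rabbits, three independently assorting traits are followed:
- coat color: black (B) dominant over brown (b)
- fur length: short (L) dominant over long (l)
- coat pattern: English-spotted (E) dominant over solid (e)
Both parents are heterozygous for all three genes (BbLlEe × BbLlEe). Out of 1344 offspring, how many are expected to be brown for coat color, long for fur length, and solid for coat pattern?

Trihybrid cross: BbLlEe × BbLlEe
Each trait segregates independently with a 3:1 phenotypic ratio, so each gene contributes 3/4 (dominant) or 1/4 (recessive).
Target: brown (coat color), long (fur length), solid (coat pattern)
Probability = product of independent per-trait probabilities
= 1/4 × 1/4 × 1/4 = 1/64
Expected count = 1/64 × 1344 = 21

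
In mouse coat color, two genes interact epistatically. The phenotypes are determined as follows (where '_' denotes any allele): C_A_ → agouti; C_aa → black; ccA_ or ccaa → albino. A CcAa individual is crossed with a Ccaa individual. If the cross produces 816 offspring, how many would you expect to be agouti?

Cross: CcAa × Ccaa — consider each gene separately:
C gene: Cc × Cc → 1 CC, 2 Cc, 1 cc → 3 C_ : 1 cc (out of 4)
A gene: Aa × aa → 2 Aa, 2 aa → 2 A_ : 2 aa (out of 4)
Genotype classes (out of 4 × 4 = 16): C_A_ = 3×2 = 6; C_aa = 3×2 = 6; ccA_ = 1×2 = 2; ccaa = 1×2 = 2
Apply the phenotype rules: C_A_ (6) → agouti; C_aa (6) → black; ccA_ (2) + ccaa (2) → albino
Phenotype counts (out of 16): 6 agouti, 6 black, 4 albino
agouti: 6 out of 16 → fraction 3/8
Expected count = 3/8 × 816 = 306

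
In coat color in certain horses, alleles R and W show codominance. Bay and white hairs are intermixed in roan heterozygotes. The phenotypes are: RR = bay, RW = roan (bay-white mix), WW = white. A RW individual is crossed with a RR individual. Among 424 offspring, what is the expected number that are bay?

Punnett square for RW × RR:
Offspring genotypes: 2 RR, 2 RW
Phenotype counts: 2 bay, 2 roan (bay-white mix)
bay: 2 out of 4 → fraction 1/2
Expected count = 1/2 × 424 = 212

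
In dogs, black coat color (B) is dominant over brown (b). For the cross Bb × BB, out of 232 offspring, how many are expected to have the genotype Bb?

Punnett square for Bb × BB:
Offspring genotypes: 2 BB, 2 Bb
Total offspring: 4
Count with target: 2
Probability: 2/4 = 1/2
Expected count = 1/2 × 232 = 116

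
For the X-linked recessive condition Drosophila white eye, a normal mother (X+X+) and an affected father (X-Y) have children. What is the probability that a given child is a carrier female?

Cross: X+X+ × X-Y
Offspring: 2 X+X-, 2 X+Y
Probability of a carrier female: 2/4 = 1/2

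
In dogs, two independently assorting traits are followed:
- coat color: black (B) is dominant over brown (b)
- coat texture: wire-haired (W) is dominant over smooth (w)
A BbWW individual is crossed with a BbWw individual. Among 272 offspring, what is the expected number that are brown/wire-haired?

Dihybrid cross BbWW × BbWw — consider each gene separately:
coat color: Bb × Bb → 1 BB, 2 Bb, 1 bb → 3 B_ : 1 bb (out of 4)
coat texture: WW × Ww → 2 WW, 2 Ww → 4 W_ (out of 4)
Combine (counts out of 4 × 4 = 16): black/wire-haired (B_W_) = 3×4 = 12; brown/wire-haired (bbW_) = 1×4 = 4
Phenotype counts (out of 16): 12 black/wire-haired, 4 brown/wire-haired
brown/wire-haired: 4 out of 16 → fraction 1/4
Expected count = 1/4 × 272 = 68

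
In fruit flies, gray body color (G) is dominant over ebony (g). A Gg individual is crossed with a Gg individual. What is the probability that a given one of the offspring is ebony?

Punnett square for Gg × Gg:
Offspring genotypes: 1 GG, 2 Gg, 1 gg
gray: 3, ebony: 1
ebony: 1 out of 4
Probability: 1/4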